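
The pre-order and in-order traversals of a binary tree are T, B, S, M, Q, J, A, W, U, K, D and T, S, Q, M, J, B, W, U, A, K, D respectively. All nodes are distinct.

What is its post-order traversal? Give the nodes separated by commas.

The first element of pre-order is the root; it splits in-order into left and right subtrees.
Root T: left subtree has 0 nodes { }, right has 10 {S, Q, M, J, B, W, U, A, K, D}.
  Root B: left subtree has 4 nodes {S, Q, M, J}, right has 5 {W, U, A, K, D}.
    Root S: left subtree has 0 nodes { }, right has 3 {Q, M, J}.
      Root M: left subtree has 1 node {Q}, right has 1 {J}.
    Root A: left subtree has 2 nodes {W, U}, right has 2 {K, D}.
      Root W: left subtree has 0 nodes { }, right has 1 {U}.
      Root K: left subtree has 0 nodes { }, right has 1 {D}.

Q, J, M, S, U, W, D, K, A, B, T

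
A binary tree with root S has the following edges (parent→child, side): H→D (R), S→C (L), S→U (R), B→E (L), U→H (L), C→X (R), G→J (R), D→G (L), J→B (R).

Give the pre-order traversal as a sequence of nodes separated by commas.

Pre-order visits the node, then its left subtree, then its right subtree.
Visit S.
At S: go left to C.
  Visit C.
  At C: no left child.
  At C: go right to X.
    X is a leaf — visit X.
At S: go right to U.
  Visit U.
  At U: go left to H.
    Visit H.
    At H: no left child.
    At H: go right to D.
      Visit D.
      At D: go left to G.
        Visit G.
        At G: no left child.
        At G: go right to J.
          Visit J.
          At J: no left child.
          At J: go right to B.
            Visit B.
            At B: go left to E.
              E is a leaf — visit E.
            At B: no right child.
      At D: no right child.
  At U: no right child.

S, C, X, U, H, D, G, J, B, E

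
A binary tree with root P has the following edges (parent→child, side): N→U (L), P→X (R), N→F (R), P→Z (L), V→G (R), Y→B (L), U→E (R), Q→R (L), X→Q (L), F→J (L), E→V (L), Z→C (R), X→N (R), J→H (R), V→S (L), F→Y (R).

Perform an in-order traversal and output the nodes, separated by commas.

In-order visits the left subtree, then the node, then the right subtree.
At P: go left to Z.
  At Z: no left child.
  Visit Z.
  At Z: go right to C.
    C is a leaf — visit C.
Visit P.
At P: go right to X.
  At X: go left to Q.
    At Q: go left to R.
      R is a leaf — visit R.
    Visit Q.
    At Q: no right child.
  Visit X.
  At X: go right to N.
    At N: go left to U.
      At U: no left child.
      Visit U.
      At U: go right to E.
        At E: go left to V.
          At V: go left to S.
            S is a leaf — visit S.
          Visit V.
          At V: go right to G.
            G is a leaf — visit G.
        Visit E.
        At E: no right child.
    Visit N.
    At N: go right to F.
      At F: go left to J.
        At J: no left child.
        Visit J.
        At J: go right to H.
          H is a leaf — visit H.
      Visit F.
      At F: go right to Y.
        At Y: go left to B.
          B is a leaf — visit B.
        Visit Y.
        At Y: no right child.

Z, C, P, R, Q, X, U, S, V, G, E, N, J, H, F, B, Y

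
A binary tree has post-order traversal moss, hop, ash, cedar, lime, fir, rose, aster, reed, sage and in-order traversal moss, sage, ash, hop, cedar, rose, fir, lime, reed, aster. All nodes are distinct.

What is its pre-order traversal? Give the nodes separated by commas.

sage, moss, reed, rose, cedar, ash, hop, fir, lime, aster

The last element of post-order is the root; it splits in-order into left and right subtrees.
Root sage: left subtree has 1 node {moss}, right has 8 {ash, hop, cedar, rose, fir, lime, reed, aster}.
  Root reed: left subtree has 6 nodes {ash, hop, cedar, rose, fir, lime}, right has 1 {aster}.
    Root rose: left subtree has 3 nodes {ash, hop, cedar}, right has 2 {fir, lime}.
      Root cedar: left subtree has 2 nodes {ash, hop}, right has 0 { }.
        Root ash: left subtree has 0 nodes { }, right has 1 {hop}.
      Root fir: left subtree has 0 nodes { }, right has 1 {lime}.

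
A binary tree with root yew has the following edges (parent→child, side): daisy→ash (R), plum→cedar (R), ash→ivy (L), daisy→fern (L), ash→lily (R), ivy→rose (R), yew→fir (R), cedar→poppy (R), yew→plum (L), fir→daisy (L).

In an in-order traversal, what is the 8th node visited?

In-order visits the left subtree, then the node, then the right subtree.
At yew: go left to plum.
  At plum: no left child.
  Visit plum.
  At plum: go right to cedar.
    At cedar: no left child.
    Visit cedar.
    At cedar: go right to poppy.
      poppy is a leaf — visit poppy.
Visit yew.
At yew: go right to fir.
  At fir: go left to daisy.
    At daisy: go left to fern.
      fern is a leaf — visit fern.
    Visit daisy.
    At daisy: go right to ash.
      At ash: go left to ivy.
        At ivy: no left child.
        Visit ivy.
        At ivy: go right to rose.
          rose is a leaf — visit rose.
      Visit ash.
      At ash: go right to lily.
        lily is a leaf — visit lily.
  Visit fir.
  At fir: no right child.
Full in-order sequence: plum, cedar, poppy, yew, fern, daisy, ivy, rose, ash, lily, fir.

rose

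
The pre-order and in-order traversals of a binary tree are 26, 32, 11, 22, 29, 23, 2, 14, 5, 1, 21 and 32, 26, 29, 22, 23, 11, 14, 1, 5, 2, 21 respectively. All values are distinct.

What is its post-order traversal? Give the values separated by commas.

The first element of pre-order is the root; it splits in-order into left and right subtrees.
Root 26: left subtree has 1 node {32}, right has 9 {29, 22, 23, 11, 14, 1, 5, 2, 21}.
  Root 11: left subtree has 3 nodes {29, 22, 23}, right has 5 {14, 1, 5, 2, 21}.
    Root 22: left subtree has 1 node {29}, right has 1 {23}.
    Root 2: left subtree has 3 nodes {14, 1, 5}, right has 1 {21}.
      Root 14: left subtree has 0 nodes { }, right has 2 {1, 5}.
        Root 5: left subtree has 1 node {1}, right has 0 { }.

32, 29, 23, 22, 1, 5, 14, 21, 2, 11, 26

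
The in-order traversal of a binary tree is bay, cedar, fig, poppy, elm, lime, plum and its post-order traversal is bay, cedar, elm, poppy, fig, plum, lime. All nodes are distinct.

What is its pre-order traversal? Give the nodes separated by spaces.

The last element of post-order is the root; it splits in-order into left and right subtrees.
Root lime: left subtree has 5 nodes {bay, cedar, fig, poppy, elm}, right has 1 {plum}.
  Root fig: left subtree has 2 nodes {bay, cedar}, right has 2 {poppy, elm}.
    Root cedar: left subtree has 1 node {bay}, right has 0 { }.
    Root poppy: left subtree has 0 nodes { }, right has 1 {elm}.

lime fig cedar bay poppy elm plum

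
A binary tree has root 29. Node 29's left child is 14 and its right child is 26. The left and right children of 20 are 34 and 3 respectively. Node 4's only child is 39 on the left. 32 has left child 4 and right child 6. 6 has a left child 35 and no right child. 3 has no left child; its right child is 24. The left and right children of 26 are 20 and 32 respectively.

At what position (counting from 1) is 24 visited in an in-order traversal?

In-order visits the left subtree, then the node, then the right subtree.
At 29: go left to 14.
  14 is a leaf — visit 14.
Visit 29.
At 29: go right to 26.
  At 26: go left to 20.
    At 20: go left to 34.
      34 is a leaf — visit 34.
    Visit 20.
    At 20: go right to 3.
      At 3: no left child.
      Visit 3.
      At 3: go right to 24.
        24 is a leaf — visit 24.
  Visit 26.
  At 26: go right to 32.
    At 32: go left to 4.
      At 4: go left to 39.
        39 is a leaf — visit 39.
      Visit 4.
      At 4: no right child.
    Visit 32.
    At 32: go right to 6.
      At 6: go left to 35.
        35 is a leaf — visit 35.
      Visit 6.
      At 6: no right child.
Full in-order sequence: 14, 29, 34, 20, 3, 24, 26, 39, 4, 32, 35, 6.

6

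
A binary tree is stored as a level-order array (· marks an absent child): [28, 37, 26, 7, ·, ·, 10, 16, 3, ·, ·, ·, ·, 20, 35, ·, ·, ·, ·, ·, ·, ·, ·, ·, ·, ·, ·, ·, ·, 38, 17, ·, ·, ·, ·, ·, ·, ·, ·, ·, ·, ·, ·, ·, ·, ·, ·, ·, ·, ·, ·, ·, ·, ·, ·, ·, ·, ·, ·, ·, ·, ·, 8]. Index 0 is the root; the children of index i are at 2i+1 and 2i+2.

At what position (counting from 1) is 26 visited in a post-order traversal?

11

Post-order visits the left subtree, then the right subtree, then the node.
At 28: go left to 37.
  At 37: go left to 7.
    At 7: go left to 16.
      16 is a leaf — visit 16.
    At 7: go right to 3.
      3 is a leaf — visit 3.
    Visit 7.
  At 37: no right child.
  Visit 37.
At 28: go right to 26.
  At 26: no left child.
  At 26: go right to 10.
    At 10: go left to 20.
      20 is a leaf — visit 20.
    At 10: go right to 35.
      At 35: go left to 38.
        38 is a leaf — visit 38.
      At 35: go right to 17.
        At 17: no left child.
        At 17: go right to 8.
          8 is a leaf — visit 8.
        Visit 17.
      Visit 35.
    Visit 10.
  Visit 26.
Visit 28.
Full post-order sequence: 16, 3, 7, 37, 20, 38, 8, 17, 35, 10, 26, 28.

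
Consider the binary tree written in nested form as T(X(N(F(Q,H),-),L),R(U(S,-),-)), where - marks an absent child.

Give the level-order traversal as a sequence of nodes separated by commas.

Level-order visits nodes level by level from the root, left to right within each level.
Level 0: T
Level 1: X, R
Level 2: N, L, U
Level 3: F, S
Level 4: Q, H

T, X, R, N, L, U, F, S, Q, H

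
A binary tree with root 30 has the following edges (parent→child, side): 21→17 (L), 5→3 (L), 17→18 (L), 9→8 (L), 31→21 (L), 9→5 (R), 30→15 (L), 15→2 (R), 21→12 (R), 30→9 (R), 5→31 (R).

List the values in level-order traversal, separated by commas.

30, 15, 9, 2, 8, 5, 3, 31, 21, 17, 12, 18

Level-order visits nodes level by level from the root, left to right within each level.
Level 0: 30
Level 1: 15, 9
Level 2: 2, 8, 5
Level 3: 3, 31
Level 4: 21
Level 5: 17, 12
Level 6: 18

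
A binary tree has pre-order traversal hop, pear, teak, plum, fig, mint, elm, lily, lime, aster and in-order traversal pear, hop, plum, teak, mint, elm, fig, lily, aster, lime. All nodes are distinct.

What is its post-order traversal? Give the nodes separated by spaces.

pear plum elm mint aster lime lily fig teak hop

The first element of pre-order is the root; it splits in-order into left and right subtrees.
Root hop: left subtree has 1 node {pear}, right has 8 {plum, teak, mint, elm, fig, lily, aster, lime}.
  Root teak: left subtree has 1 node {plum}, right has 6 {mint, elm, fig, lily, aster, lime}.
    Root fig: left subtree has 2 nodes {mint, elm}, right has 3 {lily, aster, lime}.
      Root mint: left subtree has 0 nodes { }, right has 1 {elm}.
      Root lily: left subtree has 0 nodes { }, right has 2 {aster, lime}.
        Root lime: left subtree has 1 node {aster}, right has 0 { }.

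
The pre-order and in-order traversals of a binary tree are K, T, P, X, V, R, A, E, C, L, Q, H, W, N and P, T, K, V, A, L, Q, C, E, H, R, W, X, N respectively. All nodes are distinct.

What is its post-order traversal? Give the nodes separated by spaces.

The first element of pre-order is the root; it splits in-order into left and right subtrees.
Root K: left subtree has 2 nodes {P, T}, right has 11 {V, A, L, Q, C, E, H, R, W, X, N}.
  Root T: left subtree has 1 node {P}, right has 0 { }.
  Root X: left subtree has 9 nodes {V, A, L, Q, C, E, H, R, W}, right has 1 {N}.
    Root V: left subtree has 0 nodes { }, right has 8 {A, L, Q, C, E, H, R, W}.
      Root R: left subtree has 6 nodes {A, L, Q, C, E, H}, right has 1 {W}.
        Root A: left subtree has 0 nodes { }, right has 5 {L, Q, C, E, H}.
          Root E: left subtree has 3 nodes {L, Q, C}, right has 1 {H}.
            Root C: left subtree has 2 nodes {L, Q}, right has 0 { }.
              Root L: left subtree has 0 nodes { }, right has 1 {Q}.

P T Q L C H E A W R V N X K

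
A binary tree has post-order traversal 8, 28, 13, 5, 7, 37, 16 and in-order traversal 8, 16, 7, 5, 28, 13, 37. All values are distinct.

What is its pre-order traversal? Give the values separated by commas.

The last element of post-order is the root; it splits in-order into left and right subtrees.
Root 16: left subtree has 1 node {8}, right has 5 {7, 5, 28, 13, 37}.
  Root 37: left subtree has 4 nodes {7, 5, 28, 13}, right has 0 { }.
    Root 7: left subtree has 0 nodes { }, right has 3 {5, 28, 13}.
      Root 5: left subtree has 0 nodes { }, right has 2 {28, 13}.
        Root 13: left subtree has 1 node {28}, right has 0 { }.

16, 8, 37, 7, 5, 13, 28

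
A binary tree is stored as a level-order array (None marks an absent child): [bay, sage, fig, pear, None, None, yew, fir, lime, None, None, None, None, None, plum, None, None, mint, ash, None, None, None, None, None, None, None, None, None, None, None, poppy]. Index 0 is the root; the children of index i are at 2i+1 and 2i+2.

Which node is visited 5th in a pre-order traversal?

lime

Pre-order visits the node, then its left subtree, then its right subtree.
Visit bay.
At bay: go left to sage.
  Visit sage.
  At sage: go left to pear.
    Visit pear.
    At pear: go left to fir.
      fir is a leaf — visit fir.
    At pear: go right to lime.
      Visit lime.
      At lime: go left to mint.
        mint is a leaf — visit mint.
      At lime: go right to ash.
        ash is a leaf — visit ash.
  At sage: no right child.
At bay: go right to fig.
  Visit fig.
  At fig: no left child.
  At fig: go right to yew.
    Visit yew.
    At yew: no left child.
    At yew: go right to plum.
      Visit plum.
      At plum: no left child.
      At plum: go right to poppy.
        poppy is a leaf — visit poppy.
Full pre-order sequence: bay, sage, pear, fir, lime, mint, ash, fig, yew, plum, poppy.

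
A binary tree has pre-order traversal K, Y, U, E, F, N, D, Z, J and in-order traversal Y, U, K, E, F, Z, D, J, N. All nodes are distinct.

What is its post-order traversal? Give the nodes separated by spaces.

U Y Z J D N F E K

The first element of pre-order is the root; it splits in-order into left and right subtrees.
Root K: left subtree has 2 nodes {Y, U}, right has 6 {E, F, Z, D, J, N}.
  Root Y: left subtree has 0 nodes { }, right has 1 {U}.
  Root E: left subtree has 0 nodes { }, right has 5 {F, Z, D, J, N}.
    Root F: left subtree has 0 nodes { }, right has 4 {Z, D, J, N}.
      Root N: left subtree has 3 nodes {Z, D, J}, right has 0 { }.
        Root D: left subtree has 1 node {Z}, right has 1 {J}.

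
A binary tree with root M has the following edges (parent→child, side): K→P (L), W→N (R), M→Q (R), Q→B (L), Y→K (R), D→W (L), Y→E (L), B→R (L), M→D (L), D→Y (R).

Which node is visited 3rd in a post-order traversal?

Post-order visits the left subtree, then the right subtree, then the node.
At M: go left to D.
  At D: go left to W.
    At W: no left child.
    At W: go right to N.
      N is a leaf — visit N.
    Visit W.
  At D: go right to Y.
    At Y: go left to E.
      E is a leaf — visit E.
    At Y: go right to K.
      At K: go left to P.
        P is a leaf — visit P.
      At K: no right child.
      Visit K.
    Visit Y.
  Visit D.
At M: go right to Q.
  At Q: go left to B.
    At B: go left to R.
      R is a leaf — visit R.
    At B: no right child.
    Visit B.
  At Q: no right child.
  Visit Q.
Visit M.
Full post-order sequence: N, W, E, P, K, Y, D, R, B, Q, M.

E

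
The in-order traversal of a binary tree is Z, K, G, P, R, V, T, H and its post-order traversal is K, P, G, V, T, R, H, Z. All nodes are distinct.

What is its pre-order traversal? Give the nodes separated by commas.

Z, H, R, G, K, P, T, V

The last element of post-order is the root; it splits in-order into left and right subtrees.
Root Z: left subtree has 0 nodes { }, right has 7 {K, G, P, R, V, T, H}.
  Root H: left subtree has 6 nodes {K, G, P, R, V, T}, right has 0 { }.
    Root R: left subtree has 3 nodes {K, G, P}, right has 2 {V, T}.
      Root G: left subtree has 1 node {K}, right has 1 {P}.
      Root T: left subtree has 1 node {V}, right has 0 { }.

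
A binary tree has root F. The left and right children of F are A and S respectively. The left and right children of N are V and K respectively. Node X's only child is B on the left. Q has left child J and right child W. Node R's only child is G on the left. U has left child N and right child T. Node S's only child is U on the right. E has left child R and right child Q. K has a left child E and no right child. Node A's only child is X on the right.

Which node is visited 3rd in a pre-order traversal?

X

Pre-order visits the node, then its left subtree, then its right subtree.
Visit F.
At F: go left to A.
  Visit A.
  At A: no left child.
  At A: go right to X.
    Visit X.
    At X: go left to B.
      B is a leaf — visit B.
    At X: no right child.
At F: go right to S.
  Visit S.
  At S: no left child.
  At S: go right to U.
    Visit U.
    At U: go left to N.
      Visit N.
      At N: go left to V.
        V is a leaf — visit V.
      At N: go right to K.
        Visit K.
        At K: go left to E.
          Visit E.
          At E: go left to R.
            Visit R.
            At R: go left to G.
              G is a leaf — visit G.
            At R: no right child.
          At E: go right to Q.
            Visit Q.
            At Q: go left to J.
              J is a leaf — visit J.
            At Q: go right to W.
              W is a leaf — visit W.
        At K: no right child.
    At U: go right to T.
      T is a leaf — visit T.
Full pre-order sequence: F, A, X, B, S, U, N, V, K, E, R, G, Q, J, W, T.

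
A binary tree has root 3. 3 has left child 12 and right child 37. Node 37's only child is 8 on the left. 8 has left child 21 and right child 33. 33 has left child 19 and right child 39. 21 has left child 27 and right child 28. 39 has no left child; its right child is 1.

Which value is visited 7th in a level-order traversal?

27

Level-order visits nodes level by level from the root, left to right within each level.
Level 0: 3
Level 1: 12, 37
Level 2: 8
Level 3: 21, 33
Level 4: 27, 28, 19, 39
Level 5: 1
Full level-order sequence: 3, 12, 37, 8, 21, 33, 27, 28, 19, 39, 1.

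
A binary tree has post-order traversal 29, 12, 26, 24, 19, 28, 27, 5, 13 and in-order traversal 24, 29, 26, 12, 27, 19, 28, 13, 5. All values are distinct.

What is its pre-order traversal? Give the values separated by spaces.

The last element of post-order is the root; it splits in-order into left and right subtrees.
Root 13: left subtree has 7 nodes {24, 29, 26, 12, 27, 19, 28}, right has 1 {5}.
  Root 27: left subtree has 4 nodes {24, 29, 26, 12}, right has 2 {19, 28}.
    Root 24: left subtree has 0 nodes { }, right has 3 {29, 26, 12}.
      Root 26: left subtree has 1 node {29}, right has 1 {12}.
    Root 28: left subtree has 1 node {19}, right has 0 { }.

13 27 24 26 29 12 28 19 5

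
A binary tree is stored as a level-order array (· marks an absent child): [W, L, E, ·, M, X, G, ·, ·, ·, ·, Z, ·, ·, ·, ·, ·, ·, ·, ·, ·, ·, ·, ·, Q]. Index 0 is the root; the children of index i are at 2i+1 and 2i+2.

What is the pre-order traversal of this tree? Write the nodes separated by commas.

Pre-order visits the node, then its left subtree, then its right subtree.
Visit W.
At W: go left to L.
  Visit L.
  At L: no left child.
  At L: go right to M.
    M is a leaf — visit M.
At W: go right to E.
  Visit E.
  At E: go left to X.
    Visit X.
    At X: go left to Z.
      Visit Z.
      At Z: no left child.
      At Z: go right to Q.
        Q is a leaf — visit Q.
    At X: no right child.
  At E: go right to G.
    G is a leaf — visit G.

W, L, M, E, X, Z, Q, G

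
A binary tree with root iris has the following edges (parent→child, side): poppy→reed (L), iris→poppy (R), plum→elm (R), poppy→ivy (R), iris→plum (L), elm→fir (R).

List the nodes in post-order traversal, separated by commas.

fir, elm, plum, reed, ivy, poppy, iris

Post-order visits the left subtree, then the right subtree, then the node.
At iris: go left to plum.
  At plum: no left child.
  At plum: go right to elm.
    At elm: no left child.
    At elm: go right to fir.
      fir is a leaf — visit fir.
    Visit elm.
  Visit plum.
At iris: go right to poppy.
  At poppy: go left to reed.
    reed is a leaf — visit reed.
  At poppy: go right to ivy.
    ivy is a leaf — visit ivy.
  Visit poppy.
Visit iris.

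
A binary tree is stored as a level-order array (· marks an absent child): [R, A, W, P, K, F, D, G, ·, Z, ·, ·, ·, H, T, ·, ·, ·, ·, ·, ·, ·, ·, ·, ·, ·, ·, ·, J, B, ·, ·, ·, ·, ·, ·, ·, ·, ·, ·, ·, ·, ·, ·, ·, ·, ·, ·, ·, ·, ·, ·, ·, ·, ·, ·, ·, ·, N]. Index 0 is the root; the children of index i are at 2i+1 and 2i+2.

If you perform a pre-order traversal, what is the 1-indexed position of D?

Pre-order visits the node, then its left subtree, then its right subtree.
Visit R.
At R: go left to A.
  Visit A.
  At A: go left to P.
    Visit P.
    At P: go left to G.
      G is a leaf — visit G.
    At P: no right child.
  At A: go right to K.
    Visit K.
    At K: go left to Z.
      Z is a leaf — visit Z.
    At K: no right child.
At R: go right to W.
  Visit W.
  At W: go left to F.
    F is a leaf — visit F.
  At W: go right to D.
    Visit D.
    At D: go left to H.
      Visit H.
      At H: no left child.
      At H: go right to J.
        Visit J.
        At J: no left child.
        At J: go right to N.
          N is a leaf — visit N.
    At D: go right to T.
      Visit T.
      At T: go left to B.
        B is a leaf — visit B.
      At T: no right child.
Full pre-order sequence: R, A, P, G, K, Z, W, F, D, H, J, N, T, B.

9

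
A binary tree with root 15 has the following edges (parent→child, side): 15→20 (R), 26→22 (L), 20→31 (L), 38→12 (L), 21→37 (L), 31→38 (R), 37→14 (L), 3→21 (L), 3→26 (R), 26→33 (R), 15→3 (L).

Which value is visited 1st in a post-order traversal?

14

Post-order visits the left subtree, then the right subtree, then the node.
At 15: go left to 3.
  At 3: go left to 21.
    At 21: go left to 37.
      At 37: go left to 14.
        14 is a leaf — visit 14.
      At 37: no right child.
      Visit 37.
    At 21: no right child.
    Visit 21.
  At 3: go right to 26.
    At 26: go left to 22.
      22 is a leaf — visit 22.
    At 26: go right to 33.
      33 is a leaf — visit 33.
    Visit 26.
  Visit 3.
At 15: go right to 20.
  At 20: go left to 31.
    At 31: no left child.
    At 31: go right to 38.
      At 38: go left to 12.
        12 is a leaf — visit 12.
      At 38: no right child.
      Visit 38.
    Visit 31.
  At 20: no right child.
  Visit 20.
Visit 15.
Full post-order sequence: 14, 37, 21, 22, 33, 26, 3, 12, 38, 31, 20, 15.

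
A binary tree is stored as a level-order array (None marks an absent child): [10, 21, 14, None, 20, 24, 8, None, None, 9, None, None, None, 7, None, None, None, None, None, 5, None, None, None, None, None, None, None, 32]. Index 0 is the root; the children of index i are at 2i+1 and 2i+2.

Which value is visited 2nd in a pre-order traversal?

21

Pre-order visits the node, then its left subtree, then its right subtree.
Visit 10.
At 10: go left to 21.
  Visit 21.
  At 21: no left child.
  At 21: go right to 20.
    Visit 20.
    At 20: go left to 9.
      Visit 9.
      At 9: go left to 5.
        5 is a leaf — visit 5.
      At 9: no right child.
    At 20: no right child.
At 10: go right to 14.
  Visit 14.
  At 14: go left to 24.
    24 is a leaf — visit 24.
  At 14: go right to 8.
    Visit 8.
    At 8: go left to 7.
      Visit 7.
      At 7: go left to 32.
        32 is a leaf — visit 32.
      At 7: no right child.
    At 8: no right child.
Full pre-order sequence: 10, 21, 20, 9, 5, 14, 24, 8, 7, 32.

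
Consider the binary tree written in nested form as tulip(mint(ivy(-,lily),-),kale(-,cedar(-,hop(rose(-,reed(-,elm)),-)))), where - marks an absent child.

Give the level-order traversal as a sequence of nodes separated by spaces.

tulip mint kale ivy cedar lily hop rose reed elm

Level-order visits nodes level by level from the root, left to right within each level.
Level 0: tulip
Level 1: mint, kale
Level 2: ivy, cedar
Level 3: lily, hop
Level 4: rose
Level 5: reed
Level 6: elm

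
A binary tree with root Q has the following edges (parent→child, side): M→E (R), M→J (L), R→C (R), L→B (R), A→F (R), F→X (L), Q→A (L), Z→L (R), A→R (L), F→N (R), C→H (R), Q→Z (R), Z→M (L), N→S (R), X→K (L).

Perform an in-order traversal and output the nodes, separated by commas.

R, C, H, A, K, X, F, N, S, Q, J, M, E, Z, L, B

In-order visits the left subtree, then the node, then the right subtree.
At Q: go left to A.
  At A: go left to R.
    At R: no left child.
    Visit R.
    At R: go right to C.
      At C: no left child.
      Visit C.
      At C: go right to H.
        H is a leaf — visit H.
  Visit A.
  At A: go right to F.
    At F: go left to X.
      At X: go left to K.
        K is a leaf — visit K.
      Visit X.
      At X: no right child.
    Visit F.
    At F: go right to N.
      At N: no left child.
      Visit N.
      At N: go right to S.
        S is a leaf — visit S.
Visit Q.
At Q: go right to Z.
  At Z: go left to M.
    At M: go left to J.
      J is a leaf — visit J.
    Visit M.
    At M: go right to E.
      E is a leaf — visit E.
  Visit Z.
  At Z: go right to L.
    At L: no left child.
    Visit L.
    At L: go right to B.
      B is a leaf — visit B.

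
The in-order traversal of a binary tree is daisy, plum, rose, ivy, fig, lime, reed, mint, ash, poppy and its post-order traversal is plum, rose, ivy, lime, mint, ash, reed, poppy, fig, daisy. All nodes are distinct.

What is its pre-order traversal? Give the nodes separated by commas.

daisy, fig, ivy, rose, plum, poppy, reed, lime, ash, mint

The last element of post-order is the root; it splits in-order into left and right subtrees.
Root daisy: left subtree has 0 nodes { }, right has 9 {plum, rose, ivy, fig, lime, reed, mint, ash, poppy}.
  Root fig: left subtree has 3 nodes {plum, rose, ivy}, right has 5 {lime, reed, mint, ash, poppy}.
    Root ivy: left subtree has 2 nodes {plum, rose}, right has 0 { }.
      Root rose: left subtree has 1 node {plum}, right has 0 { }.
    Root poppy: left subtree has 4 nodes {lime, reed, mint, ash}, right has 0 { }.
      Root reed: left subtree has 1 node {lime}, right has 2 {mint, ash}.
        Root ash: left subtree has 1 node {mint}, right has 0 { }.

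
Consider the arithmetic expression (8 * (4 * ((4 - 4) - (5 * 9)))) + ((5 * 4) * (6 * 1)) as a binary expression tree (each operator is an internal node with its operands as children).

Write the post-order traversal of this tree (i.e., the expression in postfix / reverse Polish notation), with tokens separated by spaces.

8 4 4 4 - 5 9 * - * * 5 4 * 6 1 * * +

Post-order on an expression tree gives postfix notation: for each operator, emit left operand, right operand, then the operator.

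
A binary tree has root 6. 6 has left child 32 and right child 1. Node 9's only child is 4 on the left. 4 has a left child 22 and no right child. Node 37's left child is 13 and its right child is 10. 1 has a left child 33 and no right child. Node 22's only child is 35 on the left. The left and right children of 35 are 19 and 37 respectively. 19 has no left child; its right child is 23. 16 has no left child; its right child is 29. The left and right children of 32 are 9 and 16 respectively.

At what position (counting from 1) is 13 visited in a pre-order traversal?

Pre-order visits the node, then its left subtree, then its right subtree.
Visit 6.
At 6: go left to 32.
  Visit 32.
  At 32: go left to 9.
    Visit 9.
    At 9: go left to 4.
      Visit 4.
      At 4: go left to 22.
        Visit 22.
        At 22: go left to 35.
          Visit 35.
          At 35: go left to 19.
            Visit 19.
            At 19: no left child.
            At 19: go right to 23.
              23 is a leaf — visit 23.
          At 35: go right to 37.
            Visit 37.
            At 37: go left to 13.
              13 is a leaf — visit 13.
            At 37: go right to 10.
              10 is a leaf — visit 10.
        At 22: no right child.
      At 4: no right child.
    At 9: no right child.
  At 32: go right to 16.
    Visit 16.
    At 16: no left child.
    At 16: go right to 29.
      29 is a leaf — visit 29.
At 6: go right to 1.
  Visit 1.
  At 1: go left to 33.
    33 is a leaf — visit 33.
  At 1: no right child.
Full pre-order sequence: 6, 32, 9, 4, 22, 35, 19, 23, 37, 13, 10, 16, 29, 1, 33.

10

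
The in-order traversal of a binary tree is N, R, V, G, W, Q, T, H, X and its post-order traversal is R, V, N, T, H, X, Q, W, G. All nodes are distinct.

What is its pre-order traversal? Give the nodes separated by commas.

G, N, V, R, W, Q, X, H, T

The last element of post-order is the root; it splits in-order into left and right subtrees.
Root G: left subtree has 3 nodes {N, R, V}, right has 5 {W, Q, T, H, X}.
  Root N: left subtree has 0 nodes { }, right has 2 {R, V}.
    Root V: left subtree has 1 node {R}, right has 0 { }.
  Root W: left subtree has 0 nodes { }, right has 4 {Q, T, H, X}.
    Root Q: left subtree has 0 nodes { }, right has 3 {T, H, X}.
      Root X: left subtree has 2 nodes {T, H}, right has 0 { }.
        Root H: left subtree has 1 node {T}, right has 0 { }.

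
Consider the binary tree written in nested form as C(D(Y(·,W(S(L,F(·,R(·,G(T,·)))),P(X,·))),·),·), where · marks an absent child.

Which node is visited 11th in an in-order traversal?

In-order visits the left subtree, then the node, then the right subtree.
At C: go left to D.
  At D: go left to Y.
    At Y: no left child.
    Visit Y.
    At Y: go right to W.
      At W: go left to S.
        At S: go left to L.
          L is a leaf — visit L.
        Visit S.
        At S: go right to F.
          At F: no left child.
          Visit F.
          At F: go right to R.
            At R: no left child.
            Visit R.
            At R: go right to G.
              At G: go left to T.
                T is a leaf — visit T.
              Visit G.
              At G: no right child.
      Visit W.
      At W: go right to P.
        At P: go left to X.
          X is a leaf — visit X.
        Visit P.
        At P: no right child.
  Visit D.
  At D: no right child.
Visit C.
At C: no right child.
Full in-order sequence: Y, L, S, F, R, T, G, W, X, P, D, C.

D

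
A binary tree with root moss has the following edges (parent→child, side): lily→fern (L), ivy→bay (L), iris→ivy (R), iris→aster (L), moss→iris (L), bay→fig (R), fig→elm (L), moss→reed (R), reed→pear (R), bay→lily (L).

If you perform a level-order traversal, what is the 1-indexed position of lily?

Level-order visits nodes level by level from the root, left to right within each level.
Level 0: moss
Level 1: iris, reed
Level 2: aster, ivy, pear
Level 3: bay
Level 4: lily, fig
Level 5: fern, elm
Full level-order sequence: moss, iris, reed, aster, ivy, pear, bay, lily, fig, fern, elm.

8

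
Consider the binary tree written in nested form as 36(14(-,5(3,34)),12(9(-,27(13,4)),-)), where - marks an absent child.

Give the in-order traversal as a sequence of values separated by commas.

In-order visits the left subtree, then the node, then the right subtree.
At 36: go left to 14.
  At 14: no left child.
  Visit 14.
  At 14: go right to 5.
    At 5: go left to 3.
      3 is a leaf — visit 3.
    Visit 5.
    At 5: go right to 34.
      34 is a leaf — visit 34.
Visit 36.
At 36: go right to 12.
  At 12: go left to 9.
    At 9: no left child.
    Visit 9.
    At 9: go right to 27.
      At 27: go left to 13.
        13 is a leaf — visit 13.
      Visit 27.
      At 27: go right to 4.
        4 is a leaf — visit 4.
  Visit 12.
  At 12: no right child.

14, 3, 5, 34, 36, 9, 13, 27, 4, 12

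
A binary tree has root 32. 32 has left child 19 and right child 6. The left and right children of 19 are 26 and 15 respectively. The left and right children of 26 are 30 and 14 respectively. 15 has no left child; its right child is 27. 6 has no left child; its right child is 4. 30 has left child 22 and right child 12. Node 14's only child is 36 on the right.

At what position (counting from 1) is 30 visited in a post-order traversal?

Post-order visits the left subtree, then the right subtree, then the node.
At 32: go left to 19.
  At 19: go left to 26.
    At 26: go left to 30.
      At 30: go left to 22.
        22 is a leaf — visit 22.
      At 30: go right to 12.
        12 is a leaf — visit 12.
      Visit 30.
    At 26: go right to 14.
      At 14: no left child.
      At 14: go right to 36.
        36 is a leaf — visit 36.
      Visit 14.
    Visit 26.
  At 19: go right to 15.
    At 15: no left child.
    At 15: go right to 27.
      27 is a leaf — visit 27.
    Visit 15.
  Visit 19.
At 32: go right to 6.
  At 6: no left child.
  At 6: go right to 4.
    4 is a leaf — visit 4.
  Visit 6.
Visit 32.
Full post-order sequence: 22, 12, 30, 36, 14, 26, 27, 15, 19, 4, 6, 32.

3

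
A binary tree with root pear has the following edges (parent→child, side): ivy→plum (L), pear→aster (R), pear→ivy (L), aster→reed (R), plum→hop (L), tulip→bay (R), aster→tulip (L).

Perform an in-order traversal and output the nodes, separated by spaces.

hop plum ivy pear tulip bay aster reed

In-order visits the left subtree, then the node, then the right subtree.
At pear: go left to ivy.
  At ivy: go left to plum.
    At plum: go left to hop.
      hop is a leaf — visit hop.
    Visit plum.
    At plum: no right child.
  Visit ivy.
  At ivy: no right child.
Visit pear.
At pear: go right to aster.
  At aster: go left to tulip.
    At tulip: no left child.
    Visit tulip.
    At tulip: go right to bay.
      bay is a leaf — visit bay.
  Visit aster.
  At aster: go right to reed.
    reed is a leaf — visit reed.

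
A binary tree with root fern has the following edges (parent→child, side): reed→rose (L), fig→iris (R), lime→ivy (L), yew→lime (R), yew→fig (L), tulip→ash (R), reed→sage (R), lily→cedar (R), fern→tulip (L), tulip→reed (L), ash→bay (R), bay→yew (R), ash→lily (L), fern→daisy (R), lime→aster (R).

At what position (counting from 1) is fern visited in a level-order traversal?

Level-order visits nodes level by level from the root, left to right within each level.
Level 0: fern
Level 1: tulip, daisy
Level 2: reed, ash
Level 3: rose, sage, lily, bay
Level 4: cedar, yew
Level 5: fig, lime
Level 6: iris, ivy, aster
Full level-order sequence: fern, tulip, daisy, reed, ash, rose, sage, lily, bay, cedar, yew, fig, lime, iris, ivy, aster.

1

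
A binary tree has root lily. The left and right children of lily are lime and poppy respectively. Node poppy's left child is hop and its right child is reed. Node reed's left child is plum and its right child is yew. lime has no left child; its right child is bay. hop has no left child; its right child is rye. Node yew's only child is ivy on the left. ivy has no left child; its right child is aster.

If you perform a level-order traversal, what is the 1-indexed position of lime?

Level-order visits nodes level by level from the root, left to right within each level.
Level 0: lily
Level 1: lime, poppy
Level 2: bay, hop, reed
Level 3: rye, plum, yew
Level 4: ivy
Level 5: aster
Full level-order sequence: lily, lime, poppy, bay, hop, reed, rye, plum, yew, ivy, aster.

2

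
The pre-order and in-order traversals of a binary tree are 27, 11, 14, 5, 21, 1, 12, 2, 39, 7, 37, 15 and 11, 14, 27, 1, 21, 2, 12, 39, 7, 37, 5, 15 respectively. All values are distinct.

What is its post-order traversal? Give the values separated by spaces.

The first element of pre-order is the root; it splits in-order into left and right subtrees.
Root 27: left subtree has 2 nodes {11, 14}, right has 9 {1, 21, 2, 12, 39, 7, 37, 5, 15}.
  Root 11: left subtree has 0 nodes { }, right has 1 {14}.
  Root 5: left subtree has 7 nodes {1, 21, 2, 12, 39, 7, 37}, right has 1 {15}.
    Root 21: left subtree has 1 node {1}, right has 5 {2, 12, 39, 7, 37}.
      Root 12: left subtree has 1 node {2}, right has 3 {39, 7, 37}.
        Root 39: left subtree has 0 nodes { }, right has 2 {7, 37}.
          Root 7: left subtree has 0 nodes { }, right has 1 {37}.

14 11 1 2 37 7 39 12 21 15 5 27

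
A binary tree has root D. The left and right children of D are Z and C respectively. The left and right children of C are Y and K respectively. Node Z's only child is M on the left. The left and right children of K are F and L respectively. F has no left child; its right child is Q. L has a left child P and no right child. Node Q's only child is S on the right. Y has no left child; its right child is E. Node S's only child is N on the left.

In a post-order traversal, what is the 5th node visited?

Post-order visits the left subtree, then the right subtree, then the node.
At D: go left to Z.
  At Z: go left to M.
    M is a leaf — visit M.
  At Z: no right child.
  Visit Z.
At D: go right to C.
  At C: go left to Y.
    At Y: no left child.
    At Y: go right to E.
      E is a leaf — visit E.
    Visit Y.
  At C: go right to K.
    At K: go left to F.
      At F: no left child.
      At F: go right to Q.
        At Q: no left child.
        At Q: go right to S.
          At S: go left to N.
            N is a leaf — visit N.
          At S: no right child.
          Visit S.
        Visit Q.
      Visit F.
    At K: go right to L.
      At L: go left to P.
        P is a leaf — visit P.
      At L: no right child.
      Visit L.
    Visit K.
  Visit C.
Visit D.
Full post-order sequence: M, Z, E, Y, N, S, Q, F, P, L, K, C, D.

N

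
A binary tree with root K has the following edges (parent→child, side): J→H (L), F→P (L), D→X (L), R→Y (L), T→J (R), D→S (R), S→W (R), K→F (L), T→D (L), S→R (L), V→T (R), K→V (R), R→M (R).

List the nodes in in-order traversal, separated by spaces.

P F K V X D Y R M S W T H J

In-order visits the left subtree, then the node, then the right subtree.
At K: go left to F.
  At F: go left to P.
    P is a leaf — visit P.
  Visit F.
  At F: no right child.
Visit K.
At K: go right to V.
  At V: no left child.
  Visit V.
  At V: go right to T.
    At T: go left to D.
      At D: go left to X.
        X is a leaf — visit X.
      Visit D.
      At D: go right to S.
        At S: go left to R.
          At R: go left to Y.
            Y is a leaf — visit Y.
          Visit R.
          At R: go right to M.
            M is a leaf — visit M.
        Visit S.
        At S: go right to W.
          W is a leaf — visit W.
    Visit T.
    At T: go right to J.
      At J: go left to H.
        H is a leaf — visit H.
      Visit J.
      At J: no right child.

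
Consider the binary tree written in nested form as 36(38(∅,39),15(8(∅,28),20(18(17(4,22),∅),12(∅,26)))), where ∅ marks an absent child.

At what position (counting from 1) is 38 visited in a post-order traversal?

Post-order visits the left subtree, then the right subtree, then the node.
At 36: go left to 38.
  At 38: no left child.
  At 38: go right to 39.
    39 is a leaf — visit 39.
  Visit 38.
At 36: go right to 15.
  At 15: go left to 8.
    At 8: no left child.
    At 8: go right to 28.
      28 is a leaf — visit 28.
    Visit 8.
  At 15: go right to 20.
    At 20: go left to 18.
      At 18: go left to 17.
        At 17: go left to 4.
          4 is a leaf — visit 4.
        At 17: go right to 22.
          22 is a leaf — visit 22.
        Visit 17.
      At 18: no right child.
      Visit 18.
    At 20: go right to 12.
      At 12: no left child.
      At 12: go right to 26.
        26 is a leaf — visit 26.
      Visit 12.
    Visit 20.
  Visit 15.
Visit 36.
Full post-order sequence: 39, 38, 28, 8, 4, 22, 17, 18, 26, 12, 20, 15, 36.

2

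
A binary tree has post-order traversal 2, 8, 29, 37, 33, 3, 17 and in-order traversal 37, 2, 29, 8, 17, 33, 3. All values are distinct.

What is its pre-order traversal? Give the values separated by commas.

The last element of post-order is the root; it splits in-order into left and right subtrees.
Root 17: left subtree has 4 nodes {37, 2, 29, 8}, right has 2 {33, 3}.
  Root 37: left subtree has 0 nodes { }, right has 3 {2, 29, 8}.
    Root 29: left subtree has 1 node {2}, right has 1 {8}.
  Root 3: left subtree has 1 node {33}, right has 0 { }.

17, 37, 29, 2, 8, 3, 33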